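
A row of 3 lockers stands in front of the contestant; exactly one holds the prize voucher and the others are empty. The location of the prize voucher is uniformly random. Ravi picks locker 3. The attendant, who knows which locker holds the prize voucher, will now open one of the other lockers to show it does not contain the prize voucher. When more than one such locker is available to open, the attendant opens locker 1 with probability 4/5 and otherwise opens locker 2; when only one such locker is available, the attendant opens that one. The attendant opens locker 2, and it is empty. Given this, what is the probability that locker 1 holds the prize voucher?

5/6

Condition on the true location of the prize voucher.
If it is in locker 1 (prior 1/3): only locker 2 is available, probability 1; weight (1/3)·1 = 1/3.
If it is in locker 2 (prior 1/3): the attendant opened locker 2, so this case is ruled out; weight (1/3)·0 = 0.
If it is in locker 3 (prior 1/3): locker 1 is available but not opened, probability 1/5; weight (1/3)·(1/5) = 1/15.
The weights sum to 2/5.
So P(the prize voucher in locker 1 | the attendant opened locker 2) = (1/3) / (2/5) = 5/6.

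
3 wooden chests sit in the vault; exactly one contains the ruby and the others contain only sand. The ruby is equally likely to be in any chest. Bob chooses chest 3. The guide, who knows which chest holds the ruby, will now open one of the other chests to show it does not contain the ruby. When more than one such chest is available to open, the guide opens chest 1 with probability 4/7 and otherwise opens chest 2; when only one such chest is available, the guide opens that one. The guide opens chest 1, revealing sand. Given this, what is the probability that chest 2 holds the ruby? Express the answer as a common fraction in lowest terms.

7/11

Apply Bayes' rule, conditioning on where the ruby actually is.
If it is in chest 1 (prior 1/3): the guide opened chest 1, so this case is ruled out; weight (1/3)·0 = 0.
If it is in chest 2 (prior 1/3): only chest 1 is available, probability 1; weight (1/3)·1 = 1/3.
If it is in chest 3 (prior 1/3): chest 1 is available, opened with probability 4/7; weight (1/3)·(4/7) = 4/21.
The weights sum to 11/21.
So P(the ruby in chest 2 | the guide opened chest 1) = (1/3) / (11/21) = 7/11.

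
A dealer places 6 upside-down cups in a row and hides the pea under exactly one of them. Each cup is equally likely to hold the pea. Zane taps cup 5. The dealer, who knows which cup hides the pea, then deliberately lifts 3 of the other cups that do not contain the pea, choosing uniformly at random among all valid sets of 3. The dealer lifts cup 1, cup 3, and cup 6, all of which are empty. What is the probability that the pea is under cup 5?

Condition on the true location of the pea.
If it is under any of cups 1, 3, and 6 (prior 1/6 each): that cup was opened and seen not to hold the prize — ruled out; weight (1/6)·0 = 0 each.
If it is under either of cups 2 and 4 (prior 1/6 each): the dealer has 4 equally likely choices, so probability 1/4; weight (1/6)·(1/4) = 1/24 each.
If it is under cup 5 (prior 1/6): the dealer has 10 equally likely choices, so probability 1/10; weight (1/6)·(1/10) = 1/60.
The weights sum to 1/10.
So P(the pea under cup 5 | the dealer opened cup 1, cup 3, and cup 6) = (1/60) / (1/10) = 1/6.

1/6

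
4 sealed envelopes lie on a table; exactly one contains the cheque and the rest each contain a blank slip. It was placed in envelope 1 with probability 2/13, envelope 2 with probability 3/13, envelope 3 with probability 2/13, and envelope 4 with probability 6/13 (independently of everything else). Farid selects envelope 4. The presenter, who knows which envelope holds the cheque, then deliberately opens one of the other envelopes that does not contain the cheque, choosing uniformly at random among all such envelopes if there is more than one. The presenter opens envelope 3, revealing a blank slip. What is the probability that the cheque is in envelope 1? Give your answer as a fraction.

Apply Bayes' rule, conditioning on where the cheque actually is.
If it is in envelope 1 (prior 2/13): the presenter has 2 equally likely choices, so probability 1/2; weight (2/13)·(1/2) = 1/13.
If it is in envelope 2 (prior 3/13): the presenter has 2 equally likely choices, so probability 1/2; weight (3/13)·(1/2) = 3/26.
If it is in envelope 3 (prior 2/13): the presenter opened envelope 3, so this case is ruled out; weight (2/13)·0 = 0.
If it is in envelope 4 (prior 6/13): the presenter has 3 equally likely choices, so probability 1/3; weight (6/13)·(1/3) = 2/13.
The weights sum to 9/26.
So P(the cheque in envelope 1 | the presenter opened envelope 3) = (1/13) / (9/26) = 2/9.

2/9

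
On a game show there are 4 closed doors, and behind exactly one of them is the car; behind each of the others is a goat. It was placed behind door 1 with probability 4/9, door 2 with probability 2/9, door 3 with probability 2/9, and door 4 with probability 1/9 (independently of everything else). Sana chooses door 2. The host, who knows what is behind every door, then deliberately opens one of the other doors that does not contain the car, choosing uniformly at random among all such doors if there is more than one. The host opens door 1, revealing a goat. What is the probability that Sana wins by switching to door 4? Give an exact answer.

Condition on the true location of the car.
If it is behind door 1 (prior 4/9): the host opened door 1, so this case is ruled out; weight (4/9)·0 = 0.
If it is behind door 2 (prior 2/9): the host has 3 equally likely choices, so probability 1/3; weight (2/9)·(1/3) = 2/27.
If it is behind door 3 (prior 2/9): the host has 2 equally likely choices, so probability 1/2; weight (2/9)·(1/2) = 1/9.
If it is behind door 4 (prior 1/9): the host has 2 equally likely choices, so probability 1/2; weight (1/9)·(1/2) = 1/18.
The weights sum to 13/54.
So P(the car behind door 4 | the host opened door 1) = (1/18) / (13/54) = 3/13.

3/13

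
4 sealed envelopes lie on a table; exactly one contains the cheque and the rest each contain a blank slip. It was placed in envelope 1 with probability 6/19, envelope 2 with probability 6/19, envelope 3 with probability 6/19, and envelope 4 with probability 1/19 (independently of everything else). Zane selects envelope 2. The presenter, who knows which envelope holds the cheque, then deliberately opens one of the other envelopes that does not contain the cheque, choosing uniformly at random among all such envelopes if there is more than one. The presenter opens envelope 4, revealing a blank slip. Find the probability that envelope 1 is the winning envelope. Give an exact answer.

Consider each possible location of the cheque in turn.
If it is in either of envelopes 1 and 3 (prior 6/19 each): the presenter has 2 equally likely choices, so probability 1/2; weight (6/19)·(1/2) = 3/19 each.
If it is in envelope 2 (prior 6/19): the presenter has 3 equally likely choices, so probability 1/3; weight (6/19)·(1/3) = 2/19.
If it is in envelope 4 (prior 1/19): the presenter opened envelope 4, so this case is ruled out; weight (1/19)·0 = 0.
The weights sum to 8/19.
So P(the cheque in envelope 1 | the presenter opened envelope 4) = (3/19) / (8/19) = 3/8.

3/8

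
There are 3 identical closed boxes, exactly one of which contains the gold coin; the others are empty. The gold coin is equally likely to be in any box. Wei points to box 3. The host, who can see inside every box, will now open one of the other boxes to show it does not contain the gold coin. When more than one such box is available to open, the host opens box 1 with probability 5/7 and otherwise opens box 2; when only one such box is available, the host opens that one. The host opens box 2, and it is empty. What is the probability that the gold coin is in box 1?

Apply Bayes' rule, conditioning on where the gold coin actually is.
If it is in box 1 (prior 1/3): only box 2 is available, probability 1; weight (1/3)·1 = 1/3.
If it is in box 2 (prior 1/3): the host opened box 2, so this case is ruled out; weight (1/3)·0 = 0.
If it is in box 3 (prior 1/3): box 1 is available but not opened, probability 2/7; weight (1/3)·(2/7) = 2/21.
The weights sum to 3/7.
So P(the gold coin in box 1 | the host opened box 2) = (1/3) / (3/7) = 7/9.

7/9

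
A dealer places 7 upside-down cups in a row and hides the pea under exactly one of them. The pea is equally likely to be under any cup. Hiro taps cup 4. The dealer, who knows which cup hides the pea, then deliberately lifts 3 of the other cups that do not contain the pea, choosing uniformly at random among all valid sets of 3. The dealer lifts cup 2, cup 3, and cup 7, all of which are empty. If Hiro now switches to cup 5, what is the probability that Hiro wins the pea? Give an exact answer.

2/7

Consider each possible location of the pea in turn.
If it is under any of cups 1, 5, and 6 (prior 1/7 each): the dealer has 10 equally likely choices, so probability 1/10; weight (1/7)·(1/10) = 1/70 each.
If it is under any of cups 2, 3, and 7 (prior 1/7 each): that cup was opened and seen not to hold the prize — ruled out; weight (1/7)·0 = 0 each.
If it is under cup 4 (prior 1/7): the dealer has 20 equally likely choices, so probability 1/20; weight (1/7)·(1/20) = 1/140.
The weights sum to 1/20.
So P(the pea under cup 5 | the dealer opened cup 2, cup 3, and cup 7) = (1/70) / (1/20) = 2/7.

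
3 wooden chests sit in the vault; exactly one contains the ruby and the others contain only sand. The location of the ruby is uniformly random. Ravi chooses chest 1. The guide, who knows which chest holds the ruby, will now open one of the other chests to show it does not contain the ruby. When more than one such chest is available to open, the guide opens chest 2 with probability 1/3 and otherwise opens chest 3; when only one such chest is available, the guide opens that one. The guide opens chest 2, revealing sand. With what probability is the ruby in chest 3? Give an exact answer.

Consider each possible location of the ruby in turn.
If it is in chest 1 (prior 1/3): chest 2 is available, opened with probability 1/3; weight (1/3)·(1/3) = 1/9.
If it is in chest 2 (prior 1/3): the guide opened chest 2, so this case is ruled out; weight (1/3)·0 = 0.
If it is in chest 3 (prior 1/3): only chest 2 is available, probability 1; weight (1/3)·1 = 1/3.
The weights sum to 4/9.
So P(the ruby in chest 3 | the guide opened chest 2) = (1/3) / (4/9) = 3/4.

3/4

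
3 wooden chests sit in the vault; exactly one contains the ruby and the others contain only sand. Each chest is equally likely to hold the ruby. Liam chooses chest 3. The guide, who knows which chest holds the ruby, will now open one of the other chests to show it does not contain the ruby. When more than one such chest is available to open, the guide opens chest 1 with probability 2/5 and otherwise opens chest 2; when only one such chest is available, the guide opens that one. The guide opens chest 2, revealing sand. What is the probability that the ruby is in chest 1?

Consider each possible location of the ruby in turn.
If it is in chest 1 (prior 1/3): only chest 2 is available, probability 1; weight (1/3)·1 = 1/3.
If it is in chest 2 (prior 1/3): the guide opened chest 2, so this case is ruled out; weight (1/3)·0 = 0.
If it is in chest 3 (prior 1/3): chest 1 is available but not opened, probability 3/5; weight (1/3)·(3/5) = 1/5.
The weights sum to 8/15.
So P(the ruby in chest 1 | the guide opened chest 2) = (1/3) / (8/15) = 5/8.

5/8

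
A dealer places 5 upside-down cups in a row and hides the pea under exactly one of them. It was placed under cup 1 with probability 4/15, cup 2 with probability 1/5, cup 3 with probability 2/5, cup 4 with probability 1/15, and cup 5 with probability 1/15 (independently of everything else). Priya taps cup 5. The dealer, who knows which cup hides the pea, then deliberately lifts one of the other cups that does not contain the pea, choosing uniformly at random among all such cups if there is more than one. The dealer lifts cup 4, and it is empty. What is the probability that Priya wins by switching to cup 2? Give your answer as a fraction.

12/55

Consider each possible location of the pea in turn.
If it is under cup 1 (prior 4/15): the dealer has 3 equally likely choices, so probability 1/3; weight (4/15)·(1/3) = 4/45.
If it is under cup 2 (prior 1/5): the dealer has 3 equally likely choices, so probability 1/3; weight (1/5)·(1/3) = 1/15.
If it is under cup 3 (prior 2/5): the dealer has 3 equally likely choices, so probability 1/3; weight (2/5)·(1/3) = 2/15.
If it is under cup 4 (prior 1/15): the dealer opened cup 4, so this case is ruled out; weight (1/15)·0 = 0.
If it is under cup 5 (prior 1/15): the dealer has 4 equally likely choices, so probability 1/4; weight (1/15)·(1/4) = 1/60.
The weights sum to 11/36.
So P(the pea under cup 2 | the dealer opened cup 4) = (1/15) / (11/36) = 12/55.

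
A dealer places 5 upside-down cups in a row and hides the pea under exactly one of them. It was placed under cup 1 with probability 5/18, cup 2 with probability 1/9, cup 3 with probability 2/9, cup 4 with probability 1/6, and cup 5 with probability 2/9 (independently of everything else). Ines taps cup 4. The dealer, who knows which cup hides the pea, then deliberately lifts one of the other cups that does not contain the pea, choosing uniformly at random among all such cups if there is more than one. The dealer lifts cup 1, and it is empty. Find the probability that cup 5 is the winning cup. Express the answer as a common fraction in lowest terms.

Consider each possible location of the pea in turn.
If it is under cup 1 (prior 5/18): the dealer opened cup 1, so this case is ruled out; weight (5/18)·0 = 0.
If it is under cup 2 (prior 1/9): the dealer has 3 equally likely choices, so probability 1/3; weight (1/9)·(1/3) = 1/27.
If it is under either of cups 3 and 5 (prior 2/9 each): the dealer has 3 equally likely choices, so probability 1/3; weight (2/9)·(1/3) = 2/27 each.
If it is under cup 4 (prior 1/6): the dealer has 4 equally likely choices, so probability 1/4; weight (1/6)·(1/4) = 1/24.
The weights sum to 49/216.
So P(the pea under cup 5 | the dealer opened cup 1) = (2/27) / (49/216) = 16/49.

16/49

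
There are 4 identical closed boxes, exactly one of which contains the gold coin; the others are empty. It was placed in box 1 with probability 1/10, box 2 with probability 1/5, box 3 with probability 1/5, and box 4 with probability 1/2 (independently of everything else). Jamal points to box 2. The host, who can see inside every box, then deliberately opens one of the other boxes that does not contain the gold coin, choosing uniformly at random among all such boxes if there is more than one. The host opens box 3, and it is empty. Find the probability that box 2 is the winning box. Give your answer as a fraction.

Apply Bayes' rule, conditioning on where the gold coin actually is.
If it is in box 1 (prior 1/10): the host has 2 equally likely choices, so probability 1/2; weight (1/10)·(1/2) = 1/20.
If it is in box 2 (prior 1/5): the host has 3 equally likely choices, so probability 1/3; weight (1/5)·(1/3) = 1/15.
If it is in box 3 (prior 1/5): the host opened box 3, so this case is ruled out; weight (1/5)·0 = 0.
If it is in box 4 (prior 1/2): the host has 2 equally likely choices, so probability 1/2; weight (1/2)·(1/2) = 1/4.
The weights sum to 11/30.
So P(the gold coin in box 2 | the host opened box 3) = (1/15) / (11/30) = 2/11.

2/11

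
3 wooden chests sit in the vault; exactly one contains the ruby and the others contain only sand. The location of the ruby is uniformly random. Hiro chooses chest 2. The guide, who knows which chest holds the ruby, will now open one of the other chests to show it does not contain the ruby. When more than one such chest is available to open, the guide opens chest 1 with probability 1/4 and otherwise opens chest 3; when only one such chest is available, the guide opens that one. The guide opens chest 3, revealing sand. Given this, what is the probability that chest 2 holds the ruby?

3/7

Consider each possible location of the ruby in turn.
If it is in chest 1 (prior 1/3): only chest 3 is available, probability 1; weight (1/3)·1 = 1/3.
If it is in chest 2 (prior 1/3): chest 1 is available but not opened, probability 3/4; weight (1/3)·(3/4) = 1/4.
If it is in chest 3 (prior 1/3): the guide opened chest 3, so this case is ruled out; weight (1/3)·0 = 0.
The weights sum to 7/12.
So P(the ruby in chest 2 | the guide opened chest 3) = (1/4) / (7/12) = 3/7.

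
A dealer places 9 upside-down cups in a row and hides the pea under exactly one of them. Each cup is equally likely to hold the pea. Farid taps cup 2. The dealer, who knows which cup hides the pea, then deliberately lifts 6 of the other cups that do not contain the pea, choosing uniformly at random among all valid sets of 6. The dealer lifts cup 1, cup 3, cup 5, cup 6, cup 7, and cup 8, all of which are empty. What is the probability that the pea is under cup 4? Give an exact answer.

Apply Bayes' rule, conditioning on where the pea actually is.
If it is under any of cups 1, 3, 5, 6, 7, and 8 (prior 1/9 each): that cup was opened and seen not to hold the prize — ruled out; weight (1/9)·0 = 0 each.
If it is under cup 2 (prior 1/9): the dealer has 28 equally likely choices, so probability 1/28; weight (1/9)·(1/28) = 1/252.
If it is under either of cups 4 and 9 (prior 1/9 each): the dealer has 7 equally likely choices, so probability 1/7; weight (1/9)·(1/7) = 1/63 each.
The weights sum to 1/28.
So P(the pea under cup 4 | the dealer opened cup 1, cup 3, cup 5, cup 6, cup 7, and cup 8) = (1/63) / (1/28) = 4/9.

4/9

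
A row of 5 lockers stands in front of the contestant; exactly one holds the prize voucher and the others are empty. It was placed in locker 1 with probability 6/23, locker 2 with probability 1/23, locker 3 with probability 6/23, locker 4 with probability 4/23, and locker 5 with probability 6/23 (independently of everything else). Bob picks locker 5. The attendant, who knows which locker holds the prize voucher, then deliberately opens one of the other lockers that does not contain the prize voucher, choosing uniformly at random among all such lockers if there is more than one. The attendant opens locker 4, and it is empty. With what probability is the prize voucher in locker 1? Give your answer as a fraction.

Condition on the true location of the prize voucher.
If it is in either of lockers 1 and 3 (prior 6/23 each): the attendant has 3 equally likely choices, so probability 1/3; weight (6/23)·(1/3) = 2/23 each.
If it is in locker 2 (prior 1/23): the attendant has 3 equally likely choices, so probability 1/3; weight (1/23)·(1/3) = 1/69.
If it is in locker 4 (prior 4/23): the attendant opened locker 4, so this case is ruled out; weight (4/23)·0 = 0.
If it is in locker 5 (prior 6/23): the attendant has 4 equally likely choices, so probability 1/4; weight (6/23)·(1/4) = 3/46.
The weights sum to 35/138.
So P(the prize voucher in locker 1 | the attendant opened locker 4) = (2/23) / (35/138) = 12/35.

12/35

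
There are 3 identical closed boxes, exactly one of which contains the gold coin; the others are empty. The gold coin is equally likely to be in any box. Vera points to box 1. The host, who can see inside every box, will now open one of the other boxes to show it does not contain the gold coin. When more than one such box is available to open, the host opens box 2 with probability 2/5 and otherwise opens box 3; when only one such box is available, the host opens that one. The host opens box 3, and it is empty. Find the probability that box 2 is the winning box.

5/8

Consider each possible location of the gold coin in turn.
If it is in box 1 (prior 1/3): box 2 is available but not opened, probability 3/5; weight (1/3)·(3/5) = 1/5.
If it is in box 2 (prior 1/3): only box 3 is available, probability 1; weight (1/3)·1 = 1/3.
If it is in box 3 (prior 1/3): the host opened box 3, so this case is ruled out; weight (1/3)·0 = 0.
The weights sum to 8/15.
So P(the gold coin in box 2 | the host opened box 3) = (1/3) / (8/15) = 5/8.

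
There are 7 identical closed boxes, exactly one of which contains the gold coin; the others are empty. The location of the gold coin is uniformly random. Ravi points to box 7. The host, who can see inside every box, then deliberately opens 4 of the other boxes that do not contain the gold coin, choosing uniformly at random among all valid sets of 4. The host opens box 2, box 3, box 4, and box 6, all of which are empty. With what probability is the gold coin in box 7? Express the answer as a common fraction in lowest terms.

1/7

Consider each possible location of the gold coin in turn.
If it is in either of boxes 1 and 5 (prior 1/7 each): the host has 5 equally likely choices, so probability 1/5; weight (1/7)·(1/5) = 1/35 each.
If it is in any of boxes 2, 3, 4, and 6 (prior 1/7 each): that box was opened and seen not to hold the prize — ruled out; weight (1/7)·0 = 0 each.
If it is in box 7 (prior 1/7): the host has 15 equally likely choices, so probability 1/15; weight (1/7)·(1/15) = 1/105.
The weights sum to 1/15.
So P(the gold coin in box 7 | the host opened box 2, box 3, box 4, and box 6) = (1/105) / (1/15) = 1/7.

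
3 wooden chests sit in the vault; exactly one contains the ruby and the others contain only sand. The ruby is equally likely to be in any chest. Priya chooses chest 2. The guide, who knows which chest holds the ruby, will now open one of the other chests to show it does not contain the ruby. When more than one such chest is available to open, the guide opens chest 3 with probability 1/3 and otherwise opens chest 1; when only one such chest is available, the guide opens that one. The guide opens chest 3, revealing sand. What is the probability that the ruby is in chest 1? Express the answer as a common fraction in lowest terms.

Consider each possible location of the ruby in turn.
If it is in chest 1 (prior 1/3): only chest 3 is available, probability 1; weight (1/3)·1 = 1/3.
If it is in chest 2 (prior 1/3): chest 3 is available, opened with probability 1/3; weight (1/3)·(1/3) = 1/9.
If it is in chest 3 (prior 1/3): the guide opened chest 3, so this case is ruled out; weight (1/3)·0 = 0.
The weights sum to 4/9.
So P(the ruby in chest 1 | the guide opened chest 3) = (1/3) / (4/9) = 3/4.

3/4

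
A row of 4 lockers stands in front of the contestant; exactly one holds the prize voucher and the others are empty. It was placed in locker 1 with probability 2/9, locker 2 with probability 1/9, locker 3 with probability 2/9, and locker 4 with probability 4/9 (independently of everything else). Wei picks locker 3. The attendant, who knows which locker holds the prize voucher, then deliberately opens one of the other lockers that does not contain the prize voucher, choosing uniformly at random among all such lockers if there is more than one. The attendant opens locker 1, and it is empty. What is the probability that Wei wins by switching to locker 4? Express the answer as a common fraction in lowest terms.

12/19

Consider each possible location of the prize voucher in turn.
If it is in locker 1 (prior 2/9): the attendant opened locker 1, so this case is ruled out; weight (2/9)·0 = 0.
If it is in locker 2 (prior 1/9): the attendant has 2 equally likely choices, so probability 1/2; weight (1/9)·(1/2) = 1/18.
If it is in locker 3 (prior 2/9): the attendant has 3 equally likely choices, so probability 1/3; weight (2/9)·(1/3) = 2/27.
If it is in locker 4 (prior 4/9): the attendant has 2 equally likely choices, so probability 1/2; weight (4/9)·(1/2) = 2/9.
The weights sum to 19/54.
So P(the prize voucher in locker 4 | the attendant opened locker 1) = (2/9) / (19/54) = 12/19.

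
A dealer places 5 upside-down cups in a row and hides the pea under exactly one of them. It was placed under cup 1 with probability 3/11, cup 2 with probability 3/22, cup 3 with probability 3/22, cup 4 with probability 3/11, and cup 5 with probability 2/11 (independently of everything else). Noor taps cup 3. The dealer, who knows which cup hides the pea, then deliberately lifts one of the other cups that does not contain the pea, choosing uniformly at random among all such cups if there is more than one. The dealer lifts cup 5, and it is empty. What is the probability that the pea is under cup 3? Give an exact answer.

3/23

Condition on the true location of the pea.
If it is under either of cups 1 and 4 (prior 3/11 each): the dealer has 3 equally likely choices, so probability 1/3; weight (3/11)·(1/3) = 1/11 each.
If it is under cup 2 (prior 3/22): the dealer has 3 equally likely choices, so probability 1/3; weight (3/22)·(1/3) = 1/22.
If it is under cup 3 (prior 3/22): the dealer has 4 equally likely choices, so probability 1/4; weight (3/22)·(1/4) = 3/88.
If it is under cup 5 (prior 2/11): the dealer opened cup 5, so this case is ruled out; weight (2/11)·0 = 0.
The weights sum to 23/88.
So P(the pea under cup 3 | the dealer opened cup 5) = (3/88) / (23/88) = 3/23.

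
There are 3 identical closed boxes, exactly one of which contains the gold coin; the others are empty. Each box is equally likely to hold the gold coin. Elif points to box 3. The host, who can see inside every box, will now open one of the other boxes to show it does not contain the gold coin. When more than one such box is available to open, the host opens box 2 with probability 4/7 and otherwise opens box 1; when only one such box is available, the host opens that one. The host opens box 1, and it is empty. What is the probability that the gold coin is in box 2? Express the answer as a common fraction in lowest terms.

7/10

Condition on the true location of the gold coin.
If it is in box 1 (prior 1/3): the host opened box 1, so this case is ruled out; weight (1/3)·0 = 0.
If it is in box 2 (prior 1/3): only box 1 is available, probability 1; weight (1/3)·1 = 1/3.
If it is in box 3 (prior 1/3): box 2 is available but not opened, probability 3/7; weight (1/3)·(3/7) = 1/7.
The weights sum to 10/21.
So P(the gold coin in box 2 | the host opened box 1) = (1/3) / (10/21) = 7/10.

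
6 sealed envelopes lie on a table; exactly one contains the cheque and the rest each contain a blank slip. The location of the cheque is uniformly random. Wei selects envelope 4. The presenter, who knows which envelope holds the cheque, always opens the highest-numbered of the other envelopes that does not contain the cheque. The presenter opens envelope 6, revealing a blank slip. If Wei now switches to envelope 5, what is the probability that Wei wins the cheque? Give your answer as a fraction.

Apply Bayes' rule, conditioning on where the cheque actually is.
If it is in any of envelopes 1, 2, 3, 4, and 5 (prior 1/6 each): envelope 6 is the highest-numbered option available, probability 1; weight (1/6)·1 = 1/6 each.
If it is in envelope 6 (prior 1/6): the presenter opened envelope 6, so this case is ruled out; weight (1/6)·0 = 0.
The weights sum to 5/6.
So P(the cheque in envelope 5 | the presenter opened envelope 6) = (1/6) / (5/6) = 1/5.

1/5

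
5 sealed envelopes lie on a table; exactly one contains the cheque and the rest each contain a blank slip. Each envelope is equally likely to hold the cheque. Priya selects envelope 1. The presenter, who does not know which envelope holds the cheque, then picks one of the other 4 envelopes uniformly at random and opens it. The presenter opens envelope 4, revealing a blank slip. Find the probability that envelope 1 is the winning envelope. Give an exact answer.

1/4

Because the presenter chose which envelope to open without knowing where the cheque is, the choice is independent of the prize location. Learning that envelope 4 does not hold the cheque simply rules out that one location and leaves the remaining 4 envelopes still equally likely by symmetry.
So P(the cheque in envelope 1) = 1/4.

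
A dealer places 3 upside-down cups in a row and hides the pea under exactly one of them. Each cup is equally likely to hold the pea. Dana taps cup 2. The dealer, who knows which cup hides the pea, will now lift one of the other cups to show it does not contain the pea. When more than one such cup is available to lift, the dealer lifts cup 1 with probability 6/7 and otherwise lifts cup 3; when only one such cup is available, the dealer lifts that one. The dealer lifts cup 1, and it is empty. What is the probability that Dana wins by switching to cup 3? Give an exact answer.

7/13

Condition on the true location of the pea.
If it is under cup 1 (prior 1/3): the dealer opened cup 1, so this case is ruled out; weight (1/3)·0 = 0.
If it is under cup 2 (prior 1/3): cup 1 is available, opened with probability 6/7; weight (1/3)·(6/7) = 2/7.
If it is under cup 3 (prior 1/3): only cup 1 is available, probability 1; weight (1/3)·1 = 1/3.
The weights sum to 13/21.
So P(the pea under cup 3 | the dealer opened cup 1) = (1/3) / (13/21) = 7/13.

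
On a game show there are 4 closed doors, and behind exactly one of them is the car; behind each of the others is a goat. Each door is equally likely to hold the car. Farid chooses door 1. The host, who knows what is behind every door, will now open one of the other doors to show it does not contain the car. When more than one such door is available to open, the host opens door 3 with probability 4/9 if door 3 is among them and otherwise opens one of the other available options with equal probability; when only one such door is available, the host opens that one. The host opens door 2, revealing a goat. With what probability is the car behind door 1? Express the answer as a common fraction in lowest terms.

5/24

Consider each possible location of the car in turn.
If it is behind door 1 (prior 1/4): door 3 is available but not opened; door 2 gets probability (1 − 4/9)/2 = 5/18; weight (1/4)·(5/18) = 5/72.
If it is behind door 2 (prior 1/4): the host opened door 2, so this case is ruled out; weight (1/4)·0 = 0.
If it is behind door 3 (prior 1/4): door 3 holds the prize so is unavailable; the host chooses uniformly among the 2 others, probability 1/2; weight (1/4)·(1/2) = 1/8.
If it is behind door 4 (prior 1/4): door 3 is available but not opened, probability 5/9; weight (1/4)·(5/9) = 5/36.
The weights sum to 1/3.
So P(the car behind door 1 | the host opened door 2) = (5/72) / (1/3) = 5/24.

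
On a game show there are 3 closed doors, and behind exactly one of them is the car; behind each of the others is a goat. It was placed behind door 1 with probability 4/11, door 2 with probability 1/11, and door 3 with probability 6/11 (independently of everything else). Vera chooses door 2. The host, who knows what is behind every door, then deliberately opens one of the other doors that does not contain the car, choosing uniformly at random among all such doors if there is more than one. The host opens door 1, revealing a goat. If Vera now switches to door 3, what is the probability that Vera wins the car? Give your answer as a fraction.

Condition on the true location of the car.
If it is behind door 1 (prior 4/11): the host opened door 1, so this case is ruled out; weight (4/11)·0 = 0.
If it is behind door 2 (prior 1/11): the host has 2 equally likely choices, so probability 1/2; weight (1/11)·(1/2) = 1/22.
If it is behind door 3 (prior 6/11): the host has no choice, probability 1; weight (6/11)·1 = 6/11.
The weights sum to 13/22.
So P(the car behind door 3 | the host opened door 1) = (6/11) / (13/22) = 12/13.

12/13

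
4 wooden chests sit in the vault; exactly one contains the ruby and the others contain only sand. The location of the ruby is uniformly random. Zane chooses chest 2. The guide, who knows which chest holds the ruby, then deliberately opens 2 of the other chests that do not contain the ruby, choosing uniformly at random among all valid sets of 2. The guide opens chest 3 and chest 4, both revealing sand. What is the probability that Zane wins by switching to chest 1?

Condition on the true location of the ruby.
If it is in chest 1 (prior 1/4): the guide has no choice, probability 1; weight (1/4)·1 = 1/4.
If it is in chest 2 (prior 1/4): the guide has 3 equally likely choices, so probability 1/3; weight (1/4)·(1/3) = 1/12.
If it is in either of chests 3 and 4 (prior 1/4 each): that chest was opened and seen not to hold the prize — ruled out; weight (1/4)·0 = 0 each.
The weights sum to 1/3.
So P(the ruby in chest 1 | the guide opened chest 3 and chest 4) = (1/4) / (1/3) = 3/4.

3/4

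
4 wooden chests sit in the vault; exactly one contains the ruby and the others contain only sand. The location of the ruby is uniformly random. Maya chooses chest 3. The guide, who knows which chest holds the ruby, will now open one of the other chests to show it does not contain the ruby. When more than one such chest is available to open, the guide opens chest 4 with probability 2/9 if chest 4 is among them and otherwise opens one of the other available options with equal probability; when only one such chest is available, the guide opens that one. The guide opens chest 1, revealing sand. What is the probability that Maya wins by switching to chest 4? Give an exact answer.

Condition on the true location of the ruby.
If it is in chest 1 (prior 1/4): the guide opened chest 1, so this case is ruled out; weight (1/4)·0 = 0.
If it is in chest 2 (prior 1/4): chest 4 is available but not opened, probability 7/9; weight (1/4)·(7/9) = 7/36.
If it is in chest 3 (prior 1/4): chest 4 is available but not opened; chest 1 gets probability (1 − 2/9)/2 = 7/18; weight (1/4)·(7/18) = 7/72.
If it is in chest 4 (prior 1/4): chest 4 holds the prize so is unavailable; the guide chooses uniformly among the 2 others, probability 1/2; weight (1/4)·(1/2) = 1/8.
The weights sum to 5/12.
So P(the ruby in chest 4 | the guide opened chest 1) = (1/8) / (5/12) = 3/10.

3/10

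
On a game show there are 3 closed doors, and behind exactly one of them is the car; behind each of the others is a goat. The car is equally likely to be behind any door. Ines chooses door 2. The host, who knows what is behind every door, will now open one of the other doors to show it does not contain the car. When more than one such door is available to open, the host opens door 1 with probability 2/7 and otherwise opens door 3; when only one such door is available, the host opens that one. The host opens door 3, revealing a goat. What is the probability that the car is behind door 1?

Consider each possible location of the car in turn.
If it is behind door 1 (prior 1/3): only door 3 is available, probability 1; weight (1/3)·1 = 1/3.
If it is behind door 2 (prior 1/3): door 1 is available but not opened, probability 5/7; weight (1/3)·(5/7) = 5/21.
If it is behind door 3 (prior 1/3): the host opened door 3, so this case is ruled out; weight (1/3)·0 = 0.
The weights sum to 4/7.
So P(the car behind door 1 | the host opened door 3) = (1/3) / (4/7) = 7/12.

7/12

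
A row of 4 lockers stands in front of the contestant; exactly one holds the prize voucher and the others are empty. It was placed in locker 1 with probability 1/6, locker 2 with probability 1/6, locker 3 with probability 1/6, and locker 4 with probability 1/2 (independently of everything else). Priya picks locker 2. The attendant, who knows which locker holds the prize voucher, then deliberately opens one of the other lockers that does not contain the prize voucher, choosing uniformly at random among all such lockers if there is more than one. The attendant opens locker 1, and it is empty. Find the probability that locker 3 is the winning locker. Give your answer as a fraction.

Consider each possible location of the prize voucher in turn.
If it is in locker 1 (prior 1/6): the attendant opened locker 1, so this case is ruled out; weight (1/6)·0 = 0.
If it is in locker 2 (prior 1/6): the attendant has 3 equally likely choices, so probability 1/3; weight (1/6)·(1/3) = 1/18.
If it is in locker 3 (prior 1/6): the attendant has 2 equally likely choices, so probability 1/2; weight (1/6)·(1/2) = 1/12.
If it is in locker 4 (prior 1/2): the attendant has 2 equally likely choices, so probability 1/2; weight (1/2)·(1/2) = 1/4.
The weights sum to 7/18.
So P(the prize voucher in locker 3 | the attendant opened locker 1) = (1/12) / (7/18) = 3/14.

3/14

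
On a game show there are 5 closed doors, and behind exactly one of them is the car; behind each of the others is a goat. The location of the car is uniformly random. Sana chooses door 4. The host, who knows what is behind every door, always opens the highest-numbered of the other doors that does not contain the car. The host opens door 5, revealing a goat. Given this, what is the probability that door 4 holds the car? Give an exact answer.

1/4

Apply Bayes' rule, conditioning on where the car actually is.
If it is behind any of doors 1, 2, 3, and 4 (prior 1/5 each): door 5 is the highest-numbered option available, probability 1; weight (1/5)·1 = 1/5 each.
If it is behind door 5 (prior 1/5): the host opened door 5, so this case is ruled out; weight (1/5)·0 = 0.
The weights sum to 4/5.
So P(the car behind door 4 | the host opened door 5) = (1/5) / (4/5) = 1/4.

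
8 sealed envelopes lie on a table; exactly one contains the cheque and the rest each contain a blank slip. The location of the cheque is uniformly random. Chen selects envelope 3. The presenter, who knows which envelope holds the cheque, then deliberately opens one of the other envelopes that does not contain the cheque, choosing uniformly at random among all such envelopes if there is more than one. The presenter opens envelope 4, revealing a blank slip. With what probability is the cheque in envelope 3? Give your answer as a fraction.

1/8

Apply Bayes' rule, conditioning on where the cheque actually is.
If it is in any of envelopes 1, 2, 5, 6, 7, and 8 (prior 1/8 each): the presenter has 6 equally likely choices, so probability 1/6; weight (1/8)·(1/6) = 1/48 each.
If it is in envelope 3 (prior 1/8): the presenter has 7 equally likely choices, so probability 1/7; weight (1/8)·(1/7) = 1/56.
If it is in envelope 4 (prior 1/8): the presenter opened envelope 4, so this case is ruled out; weight (1/8)·0 = 0.
The weights sum to 1/7.
So P(the cheque in envelope 3 | the presenter opened envelope 4) = (1/56) / (1/7) = 1/8.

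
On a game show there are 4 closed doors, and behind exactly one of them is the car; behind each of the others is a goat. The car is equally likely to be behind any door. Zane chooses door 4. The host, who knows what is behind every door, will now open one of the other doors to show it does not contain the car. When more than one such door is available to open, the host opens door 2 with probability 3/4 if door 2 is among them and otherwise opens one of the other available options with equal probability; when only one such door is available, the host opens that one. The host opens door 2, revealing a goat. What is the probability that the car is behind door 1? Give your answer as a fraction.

1/3

Condition on the true location of the car.
If it is behind any of doors 1, 3, and 4 (prior 1/4 each): door 2 is available, opened with probability 3/4; weight (1/4)·(3/4) = 3/16 each.
If it is behind door 2 (prior 1/4): the host opened door 2, so this case is ruled out; weight (1/4)·0 = 0.
The weights sum to 9/16.
So P(the car behind door 1 | the host opened door 2) = (3/16) / (9/16) = 1/3.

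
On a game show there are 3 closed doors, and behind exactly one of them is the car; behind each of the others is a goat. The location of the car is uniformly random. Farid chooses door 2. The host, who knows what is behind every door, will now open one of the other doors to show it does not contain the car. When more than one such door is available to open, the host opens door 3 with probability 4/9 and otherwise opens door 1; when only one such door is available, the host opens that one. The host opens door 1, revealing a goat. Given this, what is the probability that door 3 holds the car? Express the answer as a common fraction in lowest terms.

Apply Bayes' rule, conditioning on where the car actually is.
If it is behind door 1 (prior 1/3): the host opened door 1, so this case is ruled out; weight (1/3)·0 = 0.
If it is behind door 2 (prior 1/3): door 3 is available but not opened, probability 5/9; weight (1/3)·(5/9) = 5/27.
If it is behind door 3 (prior 1/3): only door 1 is available, probability 1; weight (1/3)·1 = 1/3.
The weights sum to 14/27.
So P(the car behind door 3 | the host opened door 1) = (1/3) / (14/27) = 9/14.

9/14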